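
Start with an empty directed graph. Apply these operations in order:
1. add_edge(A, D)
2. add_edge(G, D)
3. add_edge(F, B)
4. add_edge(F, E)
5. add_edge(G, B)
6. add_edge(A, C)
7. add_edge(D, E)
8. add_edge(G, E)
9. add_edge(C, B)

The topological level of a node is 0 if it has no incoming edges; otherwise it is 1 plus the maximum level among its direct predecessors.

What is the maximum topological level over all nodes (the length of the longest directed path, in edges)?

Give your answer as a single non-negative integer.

Op 1: add_edge(A, D). Edges now: 1
Op 2: add_edge(G, D). Edges now: 2
Op 3: add_edge(F, B). Edges now: 3
Op 4: add_edge(F, E). Edges now: 4
Op 5: add_edge(G, B). Edges now: 5
Op 6: add_edge(A, C). Edges now: 6
Op 7: add_edge(D, E). Edges now: 7
Op 8: add_edge(G, E). Edges now: 8
Op 9: add_edge(C, B). Edges now: 9
Compute levels (Kahn BFS):
  sources (in-degree 0): A, F, G
  process A: level=0
    A->C: in-degree(C)=0, level(C)=1, enqueue
    A->D: in-degree(D)=1, level(D)>=1
  process F: level=0
    F->B: in-degree(B)=2, level(B)>=1
    F->E: in-degree(E)=2, level(E)>=1
  process G: level=0
    G->B: in-degree(B)=1, level(B)>=1
    G->D: in-degree(D)=0, level(D)=1, enqueue
    G->E: in-degree(E)=1, level(E)>=1
  process C: level=1
    C->B: in-degree(B)=0, level(B)=2, enqueue
  process D: level=1
    D->E: in-degree(E)=0, level(E)=2, enqueue
  process B: level=2
  process E: level=2
All levels: A:0, B:2, C:1, D:1, E:2, F:0, G:0
max level = 2

Answer: 2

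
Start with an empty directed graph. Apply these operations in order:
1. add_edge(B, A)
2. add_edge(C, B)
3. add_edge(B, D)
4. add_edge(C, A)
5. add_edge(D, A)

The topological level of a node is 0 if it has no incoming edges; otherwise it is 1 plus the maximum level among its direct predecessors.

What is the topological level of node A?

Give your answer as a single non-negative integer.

Op 1: add_edge(B, A). Edges now: 1
Op 2: add_edge(C, B). Edges now: 2
Op 3: add_edge(B, D). Edges now: 3
Op 4: add_edge(C, A). Edges now: 4
Op 5: add_edge(D, A). Edges now: 5
Compute levels (Kahn BFS):
  sources (in-degree 0): C
  process C: level=0
    C->A: in-degree(A)=2, level(A)>=1
    C->B: in-degree(B)=0, level(B)=1, enqueue
  process B: level=1
    B->A: in-degree(A)=1, level(A)>=2
    B->D: in-degree(D)=0, level(D)=2, enqueue
  process D: level=2
    D->A: in-degree(A)=0, level(A)=3, enqueue
  process A: level=3
All levels: A:3, B:1, C:0, D:2
level(A) = 3

Answer: 3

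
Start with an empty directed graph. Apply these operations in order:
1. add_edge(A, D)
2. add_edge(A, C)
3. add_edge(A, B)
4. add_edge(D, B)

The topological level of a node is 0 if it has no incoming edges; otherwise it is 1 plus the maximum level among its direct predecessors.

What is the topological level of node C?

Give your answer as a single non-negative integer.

Answer: 1

Derivation:
Op 1: add_edge(A, D). Edges now: 1
Op 2: add_edge(A, C). Edges now: 2
Op 3: add_edge(A, B). Edges now: 3
Op 4: add_edge(D, B). Edges now: 4
Compute levels (Kahn BFS):
  sources (in-degree 0): A
  process A: level=0
    A->B: in-degree(B)=1, level(B)>=1
    A->C: in-degree(C)=0, level(C)=1, enqueue
    A->D: in-degree(D)=0, level(D)=1, enqueue
  process C: level=1
  process D: level=1
    D->B: in-degree(B)=0, level(B)=2, enqueue
  process B: level=2
All levels: A:0, B:2, C:1, D:1
level(C) = 1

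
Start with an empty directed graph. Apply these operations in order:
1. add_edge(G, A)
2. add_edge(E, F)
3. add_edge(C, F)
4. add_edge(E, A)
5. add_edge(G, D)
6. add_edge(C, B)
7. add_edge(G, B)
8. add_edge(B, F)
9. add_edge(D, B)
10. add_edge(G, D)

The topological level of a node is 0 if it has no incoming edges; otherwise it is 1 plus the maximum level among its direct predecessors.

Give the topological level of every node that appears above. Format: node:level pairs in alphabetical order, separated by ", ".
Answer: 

Op 1: add_edge(G, A). Edges now: 1
Op 2: add_edge(E, F). Edges now: 2
Op 3: add_edge(C, F). Edges now: 3
Op 4: add_edge(E, A). Edges now: 4
Op 5: add_edge(G, D). Edges now: 5
Op 6: add_edge(C, B). Edges now: 6
Op 7: add_edge(G, B). Edges now: 7
Op 8: add_edge(B, F). Edges now: 8
Op 9: add_edge(D, B). Edges now: 9
Op 10: add_edge(G, D) (duplicate, no change). Edges now: 9
Compute levels (Kahn BFS):
  sources (in-degree 0): C, E, G
  process C: level=0
    C->B: in-degree(B)=2, level(B)>=1
    C->F: in-degree(F)=2, level(F)>=1
  process E: level=0
    E->A: in-degree(A)=1, level(A)>=1
    E->F: in-degree(F)=1, level(F)>=1
  process G: level=0
    G->A: in-degree(A)=0, level(A)=1, enqueue
    G->B: in-degree(B)=1, level(B)>=1
    G->D: in-degree(D)=0, level(D)=1, enqueue
  process A: level=1
  process D: level=1
    D->B: in-degree(B)=0, level(B)=2, enqueue
  process B: level=2
    B->F: in-degree(F)=0, level(F)=3, enqueue
  process F: level=3
All levels: A:1, B:2, C:0, D:1, E:0, F:3, G:0

Answer: A:1, B:2, C:0, D:1, E:0, F:3, G:0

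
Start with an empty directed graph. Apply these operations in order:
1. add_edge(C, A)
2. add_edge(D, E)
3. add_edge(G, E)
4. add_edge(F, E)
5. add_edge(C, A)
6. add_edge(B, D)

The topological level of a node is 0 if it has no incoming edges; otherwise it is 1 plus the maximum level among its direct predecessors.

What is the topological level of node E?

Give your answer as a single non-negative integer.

Op 1: add_edge(C, A). Edges now: 1
Op 2: add_edge(D, E). Edges now: 2
Op 3: add_edge(G, E). Edges now: 3
Op 4: add_edge(F, E). Edges now: 4
Op 5: add_edge(C, A) (duplicate, no change). Edges now: 4
Op 6: add_edge(B, D). Edges now: 5
Compute levels (Kahn BFS):
  sources (in-degree 0): B, C, F, G
  process B: level=0
    B->D: in-degree(D)=0, level(D)=1, enqueue
  process C: level=0
    C->A: in-degree(A)=0, level(A)=1, enqueue
  process F: level=0
    F->E: in-degree(E)=2, level(E)>=1
  process G: level=0
    G->E: in-degree(E)=1, level(E)>=1
  process D: level=1
    D->E: in-degree(E)=0, level(E)=2, enqueue
  process A: level=1
  process E: level=2
All levels: A:1, B:0, C:0, D:1, E:2, F:0, G:0
level(E) = 2

Answer: 2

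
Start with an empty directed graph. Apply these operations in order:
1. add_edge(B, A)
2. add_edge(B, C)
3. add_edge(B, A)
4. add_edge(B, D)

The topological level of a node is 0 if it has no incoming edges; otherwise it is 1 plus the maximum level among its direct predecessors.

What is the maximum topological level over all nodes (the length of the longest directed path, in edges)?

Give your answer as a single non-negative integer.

Op 1: add_edge(B, A). Edges now: 1
Op 2: add_edge(B, C). Edges now: 2
Op 3: add_edge(B, A) (duplicate, no change). Edges now: 2
Op 4: add_edge(B, D). Edges now: 3
Compute levels (Kahn BFS):
  sources (in-degree 0): B
  process B: level=0
    B->A: in-degree(A)=0, level(A)=1, enqueue
    B->C: in-degree(C)=0, level(C)=1, enqueue
    B->D: in-degree(D)=0, level(D)=1, enqueue
  process A: level=1
  process C: level=1
  process D: level=1
All levels: A:1, B:0, C:1, D:1
max level = 1

Answer: 1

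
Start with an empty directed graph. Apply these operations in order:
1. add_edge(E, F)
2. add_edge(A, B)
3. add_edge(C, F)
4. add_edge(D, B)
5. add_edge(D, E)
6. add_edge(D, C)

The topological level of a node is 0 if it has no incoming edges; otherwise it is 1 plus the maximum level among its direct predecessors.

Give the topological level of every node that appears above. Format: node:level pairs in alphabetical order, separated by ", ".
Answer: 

Op 1: add_edge(E, F). Edges now: 1
Op 2: add_edge(A, B). Edges now: 2
Op 3: add_edge(C, F). Edges now: 3
Op 4: add_edge(D, B). Edges now: 4
Op 5: add_edge(D, E). Edges now: 5
Op 6: add_edge(D, C). Edges now: 6
Compute levels (Kahn BFS):
  sources (in-degree 0): A, D
  process A: level=0
    A->B: in-degree(B)=1, level(B)>=1
  process D: level=0
    D->B: in-degree(B)=0, level(B)=1, enqueue
    D->C: in-degree(C)=0, level(C)=1, enqueue
    D->E: in-degree(E)=0, level(E)=1, enqueue
  process B: level=1
  process C: level=1
    C->F: in-degree(F)=1, level(F)>=2
  process E: level=1
    E->F: in-degree(F)=0, level(F)=2, enqueue
  process F: level=2
All levels: A:0, B:1, C:1, D:0, E:1, F:2

Answer: A:0, B:1, C:1, D:0, E:1, F:2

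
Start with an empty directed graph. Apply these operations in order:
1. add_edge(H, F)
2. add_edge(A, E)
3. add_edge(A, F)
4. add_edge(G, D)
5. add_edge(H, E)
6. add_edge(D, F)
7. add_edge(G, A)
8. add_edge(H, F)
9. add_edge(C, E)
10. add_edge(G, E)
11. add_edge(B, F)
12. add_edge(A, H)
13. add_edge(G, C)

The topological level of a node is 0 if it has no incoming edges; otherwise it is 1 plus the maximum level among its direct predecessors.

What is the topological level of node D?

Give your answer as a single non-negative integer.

Op 1: add_edge(H, F). Edges now: 1
Op 2: add_edge(A, E). Edges now: 2
Op 3: add_edge(A, F). Edges now: 3
Op 4: add_edge(G, D). Edges now: 4
Op 5: add_edge(H, E). Edges now: 5
Op 6: add_edge(D, F). Edges now: 6
Op 7: add_edge(G, A). Edges now: 7
Op 8: add_edge(H, F) (duplicate, no change). Edges now: 7
Op 9: add_edge(C, E). Edges now: 8
Op 10: add_edge(G, E). Edges now: 9
Op 11: add_edge(B, F). Edges now: 10
Op 12: add_edge(A, H). Edges now: 11
Op 13: add_edge(G, C). Edges now: 12
Compute levels (Kahn BFS):
  sources (in-degree 0): B, G
  process B: level=0
    B->F: in-degree(F)=3, level(F)>=1
  process G: level=0
    G->A: in-degree(A)=0, level(A)=1, enqueue
    G->C: in-degree(C)=0, level(C)=1, enqueue
    G->D: in-degree(D)=0, level(D)=1, enqueue
    G->E: in-degree(E)=3, level(E)>=1
  process A: level=1
    A->E: in-degree(E)=2, level(E)>=2
    A->F: in-degree(F)=2, level(F)>=2
    A->H: in-degree(H)=0, level(H)=2, enqueue
  process C: level=1
    C->E: in-degree(E)=1, level(E)>=2
  process D: level=1
    D->F: in-degree(F)=1, level(F)>=2
  process H: level=2
    H->E: in-degree(E)=0, level(E)=3, enqueue
    H->F: in-degree(F)=0, level(F)=3, enqueue
  process E: level=3
  process F: level=3
All levels: A:1, B:0, C:1, D:1, E:3, F:3, G:0, H:2
level(D) = 1

Answer: 1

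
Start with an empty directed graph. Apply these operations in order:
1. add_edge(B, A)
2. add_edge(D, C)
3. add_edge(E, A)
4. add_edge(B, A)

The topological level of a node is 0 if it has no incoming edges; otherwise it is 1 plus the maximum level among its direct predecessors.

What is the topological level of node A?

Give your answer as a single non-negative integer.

Answer: 1

Derivation:
Op 1: add_edge(B, A). Edges now: 1
Op 2: add_edge(D, C). Edges now: 2
Op 3: add_edge(E, A). Edges now: 3
Op 4: add_edge(B, A) (duplicate, no change). Edges now: 3
Compute levels (Kahn BFS):
  sources (in-degree 0): B, D, E
  process B: level=0
    B->A: in-degree(A)=1, level(A)>=1
  process D: level=0
    D->C: in-degree(C)=0, level(C)=1, enqueue
  process E: level=0
    E->A: in-degree(A)=0, level(A)=1, enqueue
  process C: level=1
  process A: level=1
All levels: A:1, B:0, C:1, D:0, E:0
level(A) = 1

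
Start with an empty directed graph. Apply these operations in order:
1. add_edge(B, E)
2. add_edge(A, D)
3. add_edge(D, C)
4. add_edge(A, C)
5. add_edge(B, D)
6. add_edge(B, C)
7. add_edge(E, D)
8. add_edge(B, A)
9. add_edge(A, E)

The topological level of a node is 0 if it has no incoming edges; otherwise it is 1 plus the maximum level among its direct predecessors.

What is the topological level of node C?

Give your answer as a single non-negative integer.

Op 1: add_edge(B, E). Edges now: 1
Op 2: add_edge(A, D). Edges now: 2
Op 3: add_edge(D, C). Edges now: 3
Op 4: add_edge(A, C). Edges now: 4
Op 5: add_edge(B, D). Edges now: 5
Op 6: add_edge(B, C). Edges now: 6
Op 7: add_edge(E, D). Edges now: 7
Op 8: add_edge(B, A). Edges now: 8
Op 9: add_edge(A, E). Edges now: 9
Compute levels (Kahn BFS):
  sources (in-degree 0): B
  process B: level=0
    B->A: in-degree(A)=0, level(A)=1, enqueue
    B->C: in-degree(C)=2, level(C)>=1
    B->D: in-degree(D)=2, level(D)>=1
    B->E: in-degree(E)=1, level(E)>=1
  process A: level=1
    A->C: in-degree(C)=1, level(C)>=2
    A->D: in-degree(D)=1, level(D)>=2
    A->E: in-degree(E)=0, level(E)=2, enqueue
  process E: level=2
    E->D: in-degree(D)=0, level(D)=3, enqueue
  process D: level=3
    D->C: in-degree(C)=0, level(C)=4, enqueue
  process C: level=4
All levels: A:1, B:0, C:4, D:3, E:2
level(C) = 4

Answer: 4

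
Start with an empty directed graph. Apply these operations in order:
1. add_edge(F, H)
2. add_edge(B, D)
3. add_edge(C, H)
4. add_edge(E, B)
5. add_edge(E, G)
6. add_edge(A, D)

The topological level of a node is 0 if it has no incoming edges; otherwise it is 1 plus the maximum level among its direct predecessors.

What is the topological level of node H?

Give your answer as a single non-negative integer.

Answer: 1

Derivation:
Op 1: add_edge(F, H). Edges now: 1
Op 2: add_edge(B, D). Edges now: 2
Op 3: add_edge(C, H). Edges now: 3
Op 4: add_edge(E, B). Edges now: 4
Op 5: add_edge(E, G). Edges now: 5
Op 6: add_edge(A, D). Edges now: 6
Compute levels (Kahn BFS):
  sources (in-degree 0): A, C, E, F
  process A: level=0
    A->D: in-degree(D)=1, level(D)>=1
  process C: level=0
    C->H: in-degree(H)=1, level(H)>=1
  process E: level=0
    E->B: in-degree(B)=0, level(B)=1, enqueue
    E->G: in-degree(G)=0, level(G)=1, enqueue
  process F: level=0
    F->H: in-degree(H)=0, level(H)=1, enqueue
  process B: level=1
    B->D: in-degree(D)=0, level(D)=2, enqueue
  process G: level=1
  process H: level=1
  process D: level=2
All levels: A:0, B:1, C:0, D:2, E:0, F:0, G:1, H:1
level(H) = 1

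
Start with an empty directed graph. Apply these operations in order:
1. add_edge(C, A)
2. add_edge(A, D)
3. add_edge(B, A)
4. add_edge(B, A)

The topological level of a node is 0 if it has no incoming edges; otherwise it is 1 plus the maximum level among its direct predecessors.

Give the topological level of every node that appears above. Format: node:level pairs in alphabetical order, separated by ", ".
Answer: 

Answer: A:1, B:0, C:0, D:2

Derivation:
Op 1: add_edge(C, A). Edges now: 1
Op 2: add_edge(A, D). Edges now: 2
Op 3: add_edge(B, A). Edges now: 3
Op 4: add_edge(B, A) (duplicate, no change). Edges now: 3
Compute levels (Kahn BFS):
  sources (in-degree 0): B, C
  process B: level=0
    B->A: in-degree(A)=1, level(A)>=1
  process C: level=0
    C->A: in-degree(A)=0, level(A)=1, enqueue
  process A: level=1
    A->D: in-degree(D)=0, level(D)=2, enqueue
  process D: level=2
All levels: A:1, B:0, C:0, D:2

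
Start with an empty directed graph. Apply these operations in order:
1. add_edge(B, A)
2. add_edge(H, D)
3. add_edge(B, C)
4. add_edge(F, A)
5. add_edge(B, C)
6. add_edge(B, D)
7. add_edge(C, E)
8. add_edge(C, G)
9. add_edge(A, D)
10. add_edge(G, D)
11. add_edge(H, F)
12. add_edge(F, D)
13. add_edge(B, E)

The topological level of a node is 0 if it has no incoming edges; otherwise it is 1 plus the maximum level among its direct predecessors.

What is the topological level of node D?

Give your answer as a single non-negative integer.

Op 1: add_edge(B, A). Edges now: 1
Op 2: add_edge(H, D). Edges now: 2
Op 3: add_edge(B, C). Edges now: 3
Op 4: add_edge(F, A). Edges now: 4
Op 5: add_edge(B, C) (duplicate, no change). Edges now: 4
Op 6: add_edge(B, D). Edges now: 5
Op 7: add_edge(C, E). Edges now: 6
Op 8: add_edge(C, G). Edges now: 7
Op 9: add_edge(A, D). Edges now: 8
Op 10: add_edge(G, D). Edges now: 9
Op 11: add_edge(H, F). Edges now: 10
Op 12: add_edge(F, D). Edges now: 11
Op 13: add_edge(B, E). Edges now: 12
Compute levels (Kahn BFS):
  sources (in-degree 0): B, H
  process B: level=0
    B->A: in-degree(A)=1, level(A)>=1
    B->C: in-degree(C)=0, level(C)=1, enqueue
    B->D: in-degree(D)=4, level(D)>=1
    B->E: in-degree(E)=1, level(E)>=1
  process H: level=0
    H->D: in-degree(D)=3, level(D)>=1
    H->F: in-degree(F)=0, level(F)=1, enqueue
  process C: level=1
    C->E: in-degree(E)=0, level(E)=2, enqueue
    C->G: in-degree(G)=0, level(G)=2, enqueue
  process F: level=1
    F->A: in-degree(A)=0, level(A)=2, enqueue
    F->D: in-degree(D)=2, level(D)>=2
  process E: level=2
  process G: level=2
    G->D: in-degree(D)=1, level(D)>=3
  process A: level=2
    A->D: in-degree(D)=0, level(D)=3, enqueue
  process D: level=3
All levels: A:2, B:0, C:1, D:3, E:2, F:1, G:2, H:0
level(D) = 3

Answer: 3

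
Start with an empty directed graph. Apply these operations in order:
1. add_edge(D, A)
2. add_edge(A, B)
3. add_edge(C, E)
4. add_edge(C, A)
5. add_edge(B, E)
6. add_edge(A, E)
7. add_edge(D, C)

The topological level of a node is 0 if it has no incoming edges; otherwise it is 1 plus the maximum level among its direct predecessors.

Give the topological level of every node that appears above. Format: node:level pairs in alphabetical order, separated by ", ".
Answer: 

Op 1: add_edge(D, A). Edges now: 1
Op 2: add_edge(A, B). Edges now: 2
Op 3: add_edge(C, E). Edges now: 3
Op 4: add_edge(C, A). Edges now: 4
Op 5: add_edge(B, E). Edges now: 5
Op 6: add_edge(A, E). Edges now: 6
Op 7: add_edge(D, C). Edges now: 7
Compute levels (Kahn BFS):
  sources (in-degree 0): D
  process D: level=0
    D->A: in-degree(A)=1, level(A)>=1
    D->C: in-degree(C)=0, level(C)=1, enqueue
  process C: level=1
    C->A: in-degree(A)=0, level(A)=2, enqueue
    C->E: in-degree(E)=2, level(E)>=2
  process A: level=2
    A->B: in-degree(B)=0, level(B)=3, enqueue
    A->E: in-degree(E)=1, level(E)>=3
  process B: level=3
    B->E: in-degree(E)=0, level(E)=4, enqueue
  process E: level=4
All levels: A:2, B:3, C:1, D:0, E:4

Answer: A:2, B:3, C:1, D:0, E:4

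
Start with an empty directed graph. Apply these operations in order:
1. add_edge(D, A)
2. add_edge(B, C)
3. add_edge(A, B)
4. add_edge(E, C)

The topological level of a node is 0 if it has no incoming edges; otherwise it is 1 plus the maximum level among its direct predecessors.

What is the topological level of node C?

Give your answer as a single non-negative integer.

Answer: 3

Derivation:
Op 1: add_edge(D, A). Edges now: 1
Op 2: add_edge(B, C). Edges now: 2
Op 3: add_edge(A, B). Edges now: 3
Op 4: add_edge(E, C). Edges now: 4
Compute levels (Kahn BFS):
  sources (in-degree 0): D, E
  process D: level=0
    D->A: in-degree(A)=0, level(A)=1, enqueue
  process E: level=0
    E->C: in-degree(C)=1, level(C)>=1
  process A: level=1
    A->B: in-degree(B)=0, level(B)=2, enqueue
  process B: level=2
    B->C: in-degree(C)=0, level(C)=3, enqueue
  process C: level=3
All levels: A:1, B:2, C:3, D:0, E:0
level(C) = 3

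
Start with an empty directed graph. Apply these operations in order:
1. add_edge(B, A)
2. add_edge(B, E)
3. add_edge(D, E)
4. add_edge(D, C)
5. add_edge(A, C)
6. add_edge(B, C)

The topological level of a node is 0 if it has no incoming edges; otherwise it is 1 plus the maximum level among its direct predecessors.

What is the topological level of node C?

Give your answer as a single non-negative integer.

Op 1: add_edge(B, A). Edges now: 1
Op 2: add_edge(B, E). Edges now: 2
Op 3: add_edge(D, E). Edges now: 3
Op 4: add_edge(D, C). Edges now: 4
Op 5: add_edge(A, C). Edges now: 5
Op 6: add_edge(B, C). Edges now: 6
Compute levels (Kahn BFS):
  sources (in-degree 0): B, D
  process B: level=0
    B->A: in-degree(A)=0, level(A)=1, enqueue
    B->C: in-degree(C)=2, level(C)>=1
    B->E: in-degree(E)=1, level(E)>=1
  process D: level=0
    D->C: in-degree(C)=1, level(C)>=1
    D->E: in-degree(E)=0, level(E)=1, enqueue
  process A: level=1
    A->C: in-degree(C)=0, level(C)=2, enqueue
  process E: level=1
  process C: level=2
All levels: A:1, B:0, C:2, D:0, E:1
level(C) = 2

Answer: 2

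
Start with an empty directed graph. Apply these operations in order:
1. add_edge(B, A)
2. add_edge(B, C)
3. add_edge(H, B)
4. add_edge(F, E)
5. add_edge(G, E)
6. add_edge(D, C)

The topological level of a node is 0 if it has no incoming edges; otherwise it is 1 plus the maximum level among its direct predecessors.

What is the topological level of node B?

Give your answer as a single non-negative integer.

Op 1: add_edge(B, A). Edges now: 1
Op 2: add_edge(B, C). Edges now: 2
Op 3: add_edge(H, B). Edges now: 3
Op 4: add_edge(F, E). Edges now: 4
Op 5: add_edge(G, E). Edges now: 5
Op 6: add_edge(D, C). Edges now: 6
Compute levels (Kahn BFS):
  sources (in-degree 0): D, F, G, H
  process D: level=0
    D->C: in-degree(C)=1, level(C)>=1
  process F: level=0
    F->E: in-degree(E)=1, level(E)>=1
  process G: level=0
    G->E: in-degree(E)=0, level(E)=1, enqueue
  process H: level=0
    H->B: in-degree(B)=0, level(B)=1, enqueue
  process E: level=1
  process B: level=1
    B->A: in-degree(A)=0, level(A)=2, enqueue
    B->C: in-degree(C)=0, level(C)=2, enqueue
  process A: level=2
  process C: level=2
All levels: A:2, B:1, C:2, D:0, E:1, F:0, G:0, H:0
level(B) = 1

Answer: 1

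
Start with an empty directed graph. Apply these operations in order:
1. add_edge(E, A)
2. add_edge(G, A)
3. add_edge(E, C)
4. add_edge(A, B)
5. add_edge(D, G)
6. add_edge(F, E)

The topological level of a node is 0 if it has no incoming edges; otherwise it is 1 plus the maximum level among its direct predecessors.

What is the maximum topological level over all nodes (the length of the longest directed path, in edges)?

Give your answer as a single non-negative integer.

Op 1: add_edge(E, A). Edges now: 1
Op 2: add_edge(G, A). Edges now: 2
Op 3: add_edge(E, C). Edges now: 3
Op 4: add_edge(A, B). Edges now: 4
Op 5: add_edge(D, G). Edges now: 5
Op 6: add_edge(F, E). Edges now: 6
Compute levels (Kahn BFS):
  sources (in-degree 0): D, F
  process D: level=0
    D->G: in-degree(G)=0, level(G)=1, enqueue
  process F: level=0
    F->E: in-degree(E)=0, level(E)=1, enqueue
  process G: level=1
    G->A: in-degree(A)=1, level(A)>=2
  process E: level=1
    E->A: in-degree(A)=0, level(A)=2, enqueue
    E->C: in-degree(C)=0, level(C)=2, enqueue
  process A: level=2
    A->B: in-degree(B)=0, level(B)=3, enqueue
  process C: level=2
  process B: level=3
All levels: A:2, B:3, C:2, D:0, E:1, F:0, G:1
max level = 3

Answer: 3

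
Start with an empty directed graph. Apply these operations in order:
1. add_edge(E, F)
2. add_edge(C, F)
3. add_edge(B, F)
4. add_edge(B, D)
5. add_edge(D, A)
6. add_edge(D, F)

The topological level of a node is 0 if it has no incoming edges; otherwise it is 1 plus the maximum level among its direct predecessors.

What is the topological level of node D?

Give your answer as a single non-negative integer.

Answer: 1

Derivation:
Op 1: add_edge(E, F). Edges now: 1
Op 2: add_edge(C, F). Edges now: 2
Op 3: add_edge(B, F). Edges now: 3
Op 4: add_edge(B, D). Edges now: 4
Op 5: add_edge(D, A). Edges now: 5
Op 6: add_edge(D, F). Edges now: 6
Compute levels (Kahn BFS):
  sources (in-degree 0): B, C, E
  process B: level=0
    B->D: in-degree(D)=0, level(D)=1, enqueue
    B->F: in-degree(F)=3, level(F)>=1
  process C: level=0
    C->F: in-degree(F)=2, level(F)>=1
  process E: level=0
    E->F: in-degree(F)=1, level(F)>=1
  process D: level=1
    D->A: in-degree(A)=0, level(A)=2, enqueue
    D->F: in-degree(F)=0, level(F)=2, enqueue
  process A: level=2
  process F: level=2
All levels: A:2, B:0, C:0, D:1, E:0, F:2
level(D) = 1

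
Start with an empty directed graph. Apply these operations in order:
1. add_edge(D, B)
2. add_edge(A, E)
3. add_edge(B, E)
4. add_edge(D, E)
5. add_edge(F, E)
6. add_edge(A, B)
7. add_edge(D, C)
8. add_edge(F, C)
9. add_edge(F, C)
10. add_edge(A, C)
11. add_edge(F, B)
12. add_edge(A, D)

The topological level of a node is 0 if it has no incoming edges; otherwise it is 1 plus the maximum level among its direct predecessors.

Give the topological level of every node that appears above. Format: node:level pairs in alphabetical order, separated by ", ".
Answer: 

Answer: A:0, B:2, C:2, D:1, E:3, F:0

Derivation:
Op 1: add_edge(D, B). Edges now: 1
Op 2: add_edge(A, E). Edges now: 2
Op 3: add_edge(B, E). Edges now: 3
Op 4: add_edge(D, E). Edges now: 4
Op 5: add_edge(F, E). Edges now: 5
Op 6: add_edge(A, B). Edges now: 6
Op 7: add_edge(D, C). Edges now: 7
Op 8: add_edge(F, C). Edges now: 8
Op 9: add_edge(F, C) (duplicate, no change). Edges now: 8
Op 10: add_edge(A, C). Edges now: 9
Op 11: add_edge(F, B). Edges now: 10
Op 12: add_edge(A, D). Edges now: 11
Compute levels (Kahn BFS):
  sources (in-degree 0): A, F
  process A: level=0
    A->B: in-degree(B)=2, level(B)>=1
    A->C: in-degree(C)=2, level(C)>=1
    A->D: in-degree(D)=0, level(D)=1, enqueue
    A->E: in-degree(E)=3, level(E)>=1
  process F: level=0
    F->B: in-degree(B)=1, level(B)>=1
    F->C: in-degree(C)=1, level(C)>=1
    F->E: in-degree(E)=2, level(E)>=1
  process D: level=1
    D->B: in-degree(B)=0, level(B)=2, enqueue
    D->C: in-degree(C)=0, level(C)=2, enqueue
    D->E: in-degree(E)=1, level(E)>=2
  process B: level=2
    B->E: in-degree(E)=0, level(E)=3, enqueue
  process C: level=2
  process E: level=3
All levels: A:0, B:2, C:2, D:1, E:3, F:0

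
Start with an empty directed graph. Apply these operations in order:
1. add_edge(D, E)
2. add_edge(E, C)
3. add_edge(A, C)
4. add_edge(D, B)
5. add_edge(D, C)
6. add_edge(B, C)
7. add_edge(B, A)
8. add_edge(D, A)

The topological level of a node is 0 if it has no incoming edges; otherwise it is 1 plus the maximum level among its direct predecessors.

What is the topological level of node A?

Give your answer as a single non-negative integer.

Answer: 2

Derivation:
Op 1: add_edge(D, E). Edges now: 1
Op 2: add_edge(E, C). Edges now: 2
Op 3: add_edge(A, C). Edges now: 3
Op 4: add_edge(D, B). Edges now: 4
Op 5: add_edge(D, C). Edges now: 5
Op 6: add_edge(B, C). Edges now: 6
Op 7: add_edge(B, A). Edges now: 7
Op 8: add_edge(D, A). Edges now: 8
Compute levels (Kahn BFS):
  sources (in-degree 0): D
  process D: level=0
    D->A: in-degree(A)=1, level(A)>=1
    D->B: in-degree(B)=0, level(B)=1, enqueue
    D->C: in-degree(C)=3, level(C)>=1
    D->E: in-degree(E)=0, level(E)=1, enqueue
  process B: level=1
    B->A: in-degree(A)=0, level(A)=2, enqueue
    B->C: in-degree(C)=2, level(C)>=2
  process E: level=1
    E->C: in-degree(C)=1, level(C)>=2
  process A: level=2
    A->C: in-degree(C)=0, level(C)=3, enqueue
  process C: level=3
All levels: A:2, B:1, C:3, D:0, E:1
level(A) = 2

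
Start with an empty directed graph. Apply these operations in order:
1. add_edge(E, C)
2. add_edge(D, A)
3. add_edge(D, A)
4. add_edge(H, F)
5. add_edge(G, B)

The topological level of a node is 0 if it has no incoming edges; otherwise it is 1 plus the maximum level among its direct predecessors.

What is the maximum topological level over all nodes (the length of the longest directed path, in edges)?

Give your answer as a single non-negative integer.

Answer: 1

Derivation:
Op 1: add_edge(E, C). Edges now: 1
Op 2: add_edge(D, A). Edges now: 2
Op 3: add_edge(D, A) (duplicate, no change). Edges now: 2
Op 4: add_edge(H, F). Edges now: 3
Op 5: add_edge(G, B). Edges now: 4
Compute levels (Kahn BFS):
  sources (in-degree 0): D, E, G, H
  process D: level=0
    D->A: in-degree(A)=0, level(A)=1, enqueue
  process E: level=0
    E->C: in-degree(C)=0, level(C)=1, enqueue
  process G: level=0
    G->B: in-degree(B)=0, level(B)=1, enqueue
  process H: level=0
    H->F: in-degree(F)=0, level(F)=1, enqueue
  process A: level=1
  process C: level=1
  process B: level=1
  process F: level=1
All levels: A:1, B:1, C:1, D:0, E:0, F:1, G:0, H:0
max level = 1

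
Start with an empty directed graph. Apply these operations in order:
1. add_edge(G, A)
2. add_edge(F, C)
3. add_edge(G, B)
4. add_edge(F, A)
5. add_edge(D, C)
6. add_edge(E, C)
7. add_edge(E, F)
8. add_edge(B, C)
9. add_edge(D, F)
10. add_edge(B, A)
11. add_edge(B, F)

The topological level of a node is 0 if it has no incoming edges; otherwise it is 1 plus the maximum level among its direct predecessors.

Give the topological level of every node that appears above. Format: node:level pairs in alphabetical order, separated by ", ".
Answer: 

Answer: A:3, B:1, C:3, D:0, E:0, F:2, G:0

Derivation:
Op 1: add_edge(G, A). Edges now: 1
Op 2: add_edge(F, C). Edges now: 2
Op 3: add_edge(G, B). Edges now: 3
Op 4: add_edge(F, A). Edges now: 4
Op 5: add_edge(D, C). Edges now: 5
Op 6: add_edge(E, C). Edges now: 6
Op 7: add_edge(E, F). Edges now: 7
Op 8: add_edge(B, C). Edges now: 8
Op 9: add_edge(D, F). Edges now: 9
Op 10: add_edge(B, A). Edges now: 10
Op 11: add_edge(B, F). Edges now: 11
Compute levels (Kahn BFS):
  sources (in-degree 0): D, E, G
  process D: level=0
    D->C: in-degree(C)=3, level(C)>=1
    D->F: in-degree(F)=2, level(F)>=1
  process E: level=0
    E->C: in-degree(C)=2, level(C)>=1
    E->F: in-degree(F)=1, level(F)>=1
  process G: level=0
    G->A: in-degree(A)=2, level(A)>=1
    G->B: in-degree(B)=0, level(B)=1, enqueue
  process B: level=1
    B->A: in-degree(A)=1, level(A)>=2
    B->C: in-degree(C)=1, level(C)>=2
    B->F: in-degree(F)=0, level(F)=2, enqueue
  process F: level=2
    F->A: in-degree(A)=0, level(A)=3, enqueue
    F->C: in-degree(C)=0, level(C)=3, enqueue
  process A: level=3
  process C: level=3
All levels: A:3, B:1, C:3, D:0, E:0, F:2, G:0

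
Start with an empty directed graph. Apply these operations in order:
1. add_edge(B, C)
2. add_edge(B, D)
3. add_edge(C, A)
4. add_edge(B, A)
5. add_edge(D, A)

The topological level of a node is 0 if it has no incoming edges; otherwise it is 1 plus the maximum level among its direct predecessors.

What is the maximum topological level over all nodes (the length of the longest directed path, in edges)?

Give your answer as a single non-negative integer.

Answer: 2

Derivation:
Op 1: add_edge(B, C). Edges now: 1
Op 2: add_edge(B, D). Edges now: 2
Op 3: add_edge(C, A). Edges now: 3
Op 4: add_edge(B, A). Edges now: 4
Op 5: add_edge(D, A). Edges now: 5
Compute levels (Kahn BFS):
  sources (in-degree 0): B
  process B: level=0
    B->A: in-degree(A)=2, level(A)>=1
    B->C: in-degree(C)=0, level(C)=1, enqueue
    B->D: in-degree(D)=0, level(D)=1, enqueue
  process C: level=1
    C->A: in-degree(A)=1, level(A)>=2
  process D: level=1
    D->A: in-degree(A)=0, level(A)=2, enqueue
  process A: level=2
All levels: A:2, B:0, C:1, D:1
max level = 2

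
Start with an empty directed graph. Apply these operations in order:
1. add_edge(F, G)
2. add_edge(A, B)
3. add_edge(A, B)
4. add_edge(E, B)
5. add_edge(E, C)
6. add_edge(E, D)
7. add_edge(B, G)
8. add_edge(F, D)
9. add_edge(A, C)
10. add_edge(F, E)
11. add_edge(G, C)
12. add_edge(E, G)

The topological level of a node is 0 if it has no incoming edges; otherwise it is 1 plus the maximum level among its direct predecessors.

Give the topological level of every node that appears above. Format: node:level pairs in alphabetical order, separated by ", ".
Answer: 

Answer: A:0, B:2, C:4, D:2, E:1, F:0, G:3

Derivation:
Op 1: add_edge(F, G). Edges now: 1
Op 2: add_edge(A, B). Edges now: 2
Op 3: add_edge(A, B) (duplicate, no change). Edges now: 2
Op 4: add_edge(E, B). Edges now: 3
Op 5: add_edge(E, C). Edges now: 4
Op 6: add_edge(E, D). Edges now: 5
Op 7: add_edge(B, G). Edges now: 6
Op 8: add_edge(F, D). Edges now: 7
Op 9: add_edge(A, C). Edges now: 8
Op 10: add_edge(F, E). Edges now: 9
Op 11: add_edge(G, C). Edges now: 10
Op 12: add_edge(E, G). Edges now: 11
Compute levels (Kahn BFS):
  sources (in-degree 0): A, F
  process A: level=0
    A->B: in-degree(B)=1, level(B)>=1
    A->C: in-degree(C)=2, level(C)>=1
  process F: level=0
    F->D: in-degree(D)=1, level(D)>=1
    F->E: in-degree(E)=0, level(E)=1, enqueue
    F->G: in-degree(G)=2, level(G)>=1
  process E: level=1
    E->B: in-degree(B)=0, level(B)=2, enqueue
    E->C: in-degree(C)=1, level(C)>=2
    E->D: in-degree(D)=0, level(D)=2, enqueue
    E->G: in-degree(G)=1, level(G)>=2
  process B: level=2
    B->G: in-degree(G)=0, level(G)=3, enqueue
  process D: level=2
  process G: level=3
    G->C: in-degree(C)=0, level(C)=4, enqueue
  process C: level=4
All levels: A:0, B:2, C:4, D:2, E:1, F:0, G:3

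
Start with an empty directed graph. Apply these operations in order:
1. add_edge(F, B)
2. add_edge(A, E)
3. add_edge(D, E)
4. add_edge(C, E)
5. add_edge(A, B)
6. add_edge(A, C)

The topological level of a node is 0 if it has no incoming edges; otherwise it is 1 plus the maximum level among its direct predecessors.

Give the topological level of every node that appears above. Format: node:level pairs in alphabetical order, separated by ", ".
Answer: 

Answer: A:0, B:1, C:1, D:0, E:2, F:0

Derivation:
Op 1: add_edge(F, B). Edges now: 1
Op 2: add_edge(A, E). Edges now: 2
Op 3: add_edge(D, E). Edges now: 3
Op 4: add_edge(C, E). Edges now: 4
Op 5: add_edge(A, B). Edges now: 5
Op 6: add_edge(A, C). Edges now: 6
Compute levels (Kahn BFS):
  sources (in-degree 0): A, D, F
  process A: level=0
    A->B: in-degree(B)=1, level(B)>=1
    A->C: in-degree(C)=0, level(C)=1, enqueue
    A->E: in-degree(E)=2, level(E)>=1
  process D: level=0
    D->E: in-degree(E)=1, level(E)>=1
  process F: level=0
    F->B: in-degree(B)=0, level(B)=1, enqueue
  process C: level=1
    C->E: in-degree(E)=0, level(E)=2, enqueue
  process B: level=1
  process E: level=2
All levels: A:0, B:1, C:1, D:0, E:2, F:0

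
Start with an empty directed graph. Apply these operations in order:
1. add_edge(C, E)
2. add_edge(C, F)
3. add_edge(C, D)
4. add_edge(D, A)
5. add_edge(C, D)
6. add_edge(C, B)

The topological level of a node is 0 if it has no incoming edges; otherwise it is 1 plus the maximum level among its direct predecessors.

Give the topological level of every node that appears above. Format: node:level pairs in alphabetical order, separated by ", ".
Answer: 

Op 1: add_edge(C, E). Edges now: 1
Op 2: add_edge(C, F). Edges now: 2
Op 3: add_edge(C, D). Edges now: 3
Op 4: add_edge(D, A). Edges now: 4
Op 5: add_edge(C, D) (duplicate, no change). Edges now: 4
Op 6: add_edge(C, B). Edges now: 5
Compute levels (Kahn BFS):
  sources (in-degree 0): C
  process C: level=0
    C->B: in-degree(B)=0, level(B)=1, enqueue
    C->D: in-degree(D)=0, level(D)=1, enqueue
    C->E: in-degree(E)=0, level(E)=1, enqueue
    C->F: in-degree(F)=0, level(F)=1, enqueue
  process B: level=1
  process D: level=1
    D->A: in-degree(A)=0, level(A)=2, enqueue
  process E: level=1
  process F: level=1
  process A: level=2
All levels: A:2, B:1, C:0, D:1, E:1, F:1

Answer: A:2, B:1, C:0, D:1, E:1, F:1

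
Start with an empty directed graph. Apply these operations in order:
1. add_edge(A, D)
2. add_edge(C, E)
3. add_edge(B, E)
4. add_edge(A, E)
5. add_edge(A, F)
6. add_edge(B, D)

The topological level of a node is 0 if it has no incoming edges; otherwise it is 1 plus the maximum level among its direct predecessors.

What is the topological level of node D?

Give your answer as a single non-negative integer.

Op 1: add_edge(A, D). Edges now: 1
Op 2: add_edge(C, E). Edges now: 2
Op 3: add_edge(B, E). Edges now: 3
Op 4: add_edge(A, E). Edges now: 4
Op 5: add_edge(A, F). Edges now: 5
Op 6: add_edge(B, D). Edges now: 6
Compute levels (Kahn BFS):
  sources (in-degree 0): A, B, C
  process A: level=0
    A->D: in-degree(D)=1, level(D)>=1
    A->E: in-degree(E)=2, level(E)>=1
    A->F: in-degree(F)=0, level(F)=1, enqueue
  process B: level=0
    B->D: in-degree(D)=0, level(D)=1, enqueue
    B->E: in-degree(E)=1, level(E)>=1
  process C: level=0
    C->E: in-degree(E)=0, level(E)=1, enqueue
  process F: level=1
  process D: level=1
  process E: level=1
All levels: A:0, B:0, C:0, D:1, E:1, F:1
level(D) = 1

Answer: 1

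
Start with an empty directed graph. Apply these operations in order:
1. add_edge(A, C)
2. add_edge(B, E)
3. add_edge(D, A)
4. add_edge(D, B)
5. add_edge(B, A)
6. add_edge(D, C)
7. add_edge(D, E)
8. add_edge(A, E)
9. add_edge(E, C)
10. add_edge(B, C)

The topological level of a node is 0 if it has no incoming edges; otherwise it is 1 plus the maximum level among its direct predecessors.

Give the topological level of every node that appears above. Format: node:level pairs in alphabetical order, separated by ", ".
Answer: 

Answer: A:2, B:1, C:4, D:0, E:3

Derivation:
Op 1: add_edge(A, C). Edges now: 1
Op 2: add_edge(B, E). Edges now: 2
Op 3: add_edge(D, A). Edges now: 3
Op 4: add_edge(D, B). Edges now: 4
Op 5: add_edge(B, A). Edges now: 5
Op 6: add_edge(D, C). Edges now: 6
Op 7: add_edge(D, E). Edges now: 7
Op 8: add_edge(A, E). Edges now: 8
Op 9: add_edge(E, C). Edges now: 9
Op 10: add_edge(B, C). Edges now: 10
Compute levels (Kahn BFS):
  sources (in-degree 0): D
  process D: level=0
    D->A: in-degree(A)=1, level(A)>=1
    D->B: in-degree(B)=0, level(B)=1, enqueue
    D->C: in-degree(C)=3, level(C)>=1
    D->E: in-degree(E)=2, level(E)>=1
  process B: level=1
    B->A: in-degree(A)=0, level(A)=2, enqueue
    B->C: in-degree(C)=2, level(C)>=2
    B->E: in-degree(E)=1, level(E)>=2
  process A: level=2
    A->C: in-degree(C)=1, level(C)>=3
    A->E: in-degree(E)=0, level(E)=3, enqueue
  process E: level=3
    E->C: in-degree(C)=0, level(C)=4, enqueue
  process C: level=4
All levels: A:2, B:1, C:4, D:0, E:3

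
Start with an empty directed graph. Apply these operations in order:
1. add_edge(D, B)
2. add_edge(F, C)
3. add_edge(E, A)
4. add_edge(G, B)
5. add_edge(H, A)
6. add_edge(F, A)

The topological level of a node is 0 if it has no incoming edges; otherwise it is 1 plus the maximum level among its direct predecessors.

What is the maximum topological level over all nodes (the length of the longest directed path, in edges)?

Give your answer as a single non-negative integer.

Op 1: add_edge(D, B). Edges now: 1
Op 2: add_edge(F, C). Edges now: 2
Op 3: add_edge(E, A). Edges now: 3
Op 4: add_edge(G, B). Edges now: 4
Op 5: add_edge(H, A). Edges now: 5
Op 6: add_edge(F, A). Edges now: 6
Compute levels (Kahn BFS):
  sources (in-degree 0): D, E, F, G, H
  process D: level=0
    D->B: in-degree(B)=1, level(B)>=1
  process E: level=0
    E->A: in-degree(A)=2, level(A)>=1
  process F: level=0
    F->A: in-degree(A)=1, level(A)>=1
    F->C: in-degree(C)=0, level(C)=1, enqueue
  process G: level=0
    G->B: in-degree(B)=0, level(B)=1, enqueue
  process H: level=0
    H->A: in-degree(A)=0, level(A)=1, enqueue
  process C: level=1
  process B: level=1
  process A: level=1
All levels: A:1, B:1, C:1, D:0, E:0, F:0, G:0, H:0
max level = 1

Answer: 1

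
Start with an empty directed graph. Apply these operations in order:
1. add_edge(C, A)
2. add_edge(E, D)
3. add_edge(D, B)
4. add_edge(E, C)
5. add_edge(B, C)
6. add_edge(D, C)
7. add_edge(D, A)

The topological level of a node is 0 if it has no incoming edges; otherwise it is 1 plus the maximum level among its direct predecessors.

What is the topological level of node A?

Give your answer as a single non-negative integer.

Op 1: add_edge(C, A). Edges now: 1
Op 2: add_edge(E, D). Edges now: 2
Op 3: add_edge(D, B). Edges now: 3
Op 4: add_edge(E, C). Edges now: 4
Op 5: add_edge(B, C). Edges now: 5
Op 6: add_edge(D, C). Edges now: 6
Op 7: add_edge(D, A). Edges now: 7
Compute levels (Kahn BFS):
  sources (in-degree 0): E
  process E: level=0
    E->C: in-degree(C)=2, level(C)>=1
    E->D: in-degree(D)=0, level(D)=1, enqueue
  process D: level=1
    D->A: in-degree(A)=1, level(A)>=2
    D->B: in-degree(B)=0, level(B)=2, enqueue
    D->C: in-degree(C)=1, level(C)>=2
  process B: level=2
    B->C: in-degree(C)=0, level(C)=3, enqueue
  process C: level=3
    C->A: in-degree(A)=0, level(A)=4, enqueue
  process A: level=4
All levels: A:4, B:2, C:3, D:1, E:0
level(A) = 4

Answer: 4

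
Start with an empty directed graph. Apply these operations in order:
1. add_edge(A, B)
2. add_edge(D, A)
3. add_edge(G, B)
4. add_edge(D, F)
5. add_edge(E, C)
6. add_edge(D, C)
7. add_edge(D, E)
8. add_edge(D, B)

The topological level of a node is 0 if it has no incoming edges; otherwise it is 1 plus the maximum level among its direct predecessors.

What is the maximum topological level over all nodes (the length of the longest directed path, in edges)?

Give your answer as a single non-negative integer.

Op 1: add_edge(A, B). Edges now: 1
Op 2: add_edge(D, A). Edges now: 2
Op 3: add_edge(G, B). Edges now: 3
Op 4: add_edge(D, F). Edges now: 4
Op 5: add_edge(E, C). Edges now: 5
Op 6: add_edge(D, C). Edges now: 6
Op 7: add_edge(D, E). Edges now: 7
Op 8: add_edge(D, B). Edges now: 8
Compute levels (Kahn BFS):
  sources (in-degree 0): D, G
  process D: level=0
    D->A: in-degree(A)=0, level(A)=1, enqueue
    D->B: in-degree(B)=2, level(B)>=1
    D->C: in-degree(C)=1, level(C)>=1
    D->E: in-degree(E)=0, level(E)=1, enqueue
    D->F: in-degree(F)=0, level(F)=1, enqueue
  process G: level=0
    G->B: in-degree(B)=1, level(B)>=1
  process A: level=1
    A->B: in-degree(B)=0, level(B)=2, enqueue
  process E: level=1
    E->C: in-degree(C)=0, level(C)=2, enqueue
  process F: level=1
  process B: level=2
  process C: level=2
All levels: A:1, B:2, C:2, D:0, E:1, F:1, G:0
max level = 2

Answer: 2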